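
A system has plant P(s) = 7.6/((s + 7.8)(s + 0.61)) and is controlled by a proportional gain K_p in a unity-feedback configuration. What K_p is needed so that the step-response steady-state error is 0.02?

The loop is type 0, so e_ss(step) = 1/(1 + K_pos) with K_pos = K_p·P(0).
P(0) = 1.597. Require 1/(1 + K_p·1.597) = 0.02, so 1 + 1.597·K_p = 50.
K_p = (50 − 1)/1.597 = 30.7.

K_p = 30.7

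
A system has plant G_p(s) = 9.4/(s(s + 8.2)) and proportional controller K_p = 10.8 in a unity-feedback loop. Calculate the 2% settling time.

T_s ≈ 0.976 s

From 1 + K_pG_p(s) = 0: s² + 8.2s + 101.5 = 0 ⇒ ω_n = 10.08, ζ = 0.4069.
2% settling time T_s ≈ 4/(ζω_n) = 4/4.1 = 0.976 s.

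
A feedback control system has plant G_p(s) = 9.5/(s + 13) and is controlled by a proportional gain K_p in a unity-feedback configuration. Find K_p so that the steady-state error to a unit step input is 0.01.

K_p = 135

Steady-state error for a unit step on this type-0 loop is 1/(1 + K_p·G_p(0)).
G_p(0) = 0.7308. Require 1/(1 + K_p·0.7308) = 0.01, so 1 + 0.7308·K_p = 100.
K_p = (100 − 1)/0.7308 = 135.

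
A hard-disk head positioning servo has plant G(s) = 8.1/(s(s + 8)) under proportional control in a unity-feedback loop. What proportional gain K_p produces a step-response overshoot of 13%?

From %OS = 100·exp(−πζ/√(1−ζ²)) = 13%, ζ = −ln(0.13)/√(π²+ln²(0.13)) = 0.5446.
Characteristic equation s² + 8s + 8.1K_p = 0 gives ζ = 8/(2√(8.1K_p)).
Setting ζ = 0.5446: √(8.1K_p) = 8/(2·0.5446) = 7.344, so K_p = 53.94/8.1 = 6.66.

K_p = 6.66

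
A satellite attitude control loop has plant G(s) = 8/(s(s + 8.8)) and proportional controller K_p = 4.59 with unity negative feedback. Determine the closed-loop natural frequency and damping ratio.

1 + K_p·G(s) = 0 gives s² + 8.8s + 36.72 = 0.
Matching s² + 2ζω_n s + ω_n²: ω_n = √36.72 = 6.06 rad/s and 2ζω_n = 8.8, so ζ = 8.8/(2·6.06) = 0.726.

ω_n = 6.06 rad/s, ζ = 0.726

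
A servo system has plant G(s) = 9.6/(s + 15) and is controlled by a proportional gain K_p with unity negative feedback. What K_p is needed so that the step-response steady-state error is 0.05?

K_p = 29.7

Steady-state error for a unit step on this type-0 loop is 1/(1 + K_p·G(0)).
G(0) = 0.64. Require 1/(1 + K_p·0.64) = 0.05, so 1 + 0.64·K_p = 20.
K_p = (20 − 1)/0.64 = 29.7.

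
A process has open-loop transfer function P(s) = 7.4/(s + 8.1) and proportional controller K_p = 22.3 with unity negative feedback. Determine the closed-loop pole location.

Closed-loop transfer function: T(s) = K_p·P(s)/(1 + K_p·P(s)) = 165/(s + 8.1 + 165) = 165/(s + 173.1).
The closed-loop pole is at s = −173.1.

s = -173.1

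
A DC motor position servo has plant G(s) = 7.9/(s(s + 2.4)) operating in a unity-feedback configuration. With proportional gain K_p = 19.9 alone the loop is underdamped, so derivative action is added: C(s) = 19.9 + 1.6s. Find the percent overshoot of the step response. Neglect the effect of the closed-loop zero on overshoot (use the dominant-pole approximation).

Forward path: (19.9 + 1.6s)·7.9/(s(s+2.4)). The closed-loop characteristic equation is s² + (2.4 + 7.9·1.6)s + 7.9·19.9 = 0.
That is s² + 15.04s + 157.2 = 0, so ω_n = 12.54 rad/s and ζ = 15.04/(2·12.54) = 0.5998.
%OS = 100·exp(−πζ/√(1−ζ²)) = 9.49%.

9.49%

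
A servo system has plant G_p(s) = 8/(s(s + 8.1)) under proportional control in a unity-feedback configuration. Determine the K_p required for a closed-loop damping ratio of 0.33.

K_p = 18.8

Closed-loop characteristic equation: s² + 8.1s + K_p·8 = 0.
So ω_n = √(8K_p) and 2ζω_n = 8.1, giving ζ = 8.1/(2√(8K_p)).
Setting ζ = 0.33: √(8K_p) = 8.1/(2·0.33) = 12.27, so K_p = 150.6/8 = 18.8.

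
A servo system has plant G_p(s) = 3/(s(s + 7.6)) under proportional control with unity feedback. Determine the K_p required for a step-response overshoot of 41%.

K_p = 64.6

From %OS = 100·exp(−πζ/√(1−ζ²)) = 41%, ζ = −ln(0.41)/√(π²+ln²(0.41)) = 0.273.
Characteristic equation s² + 7.6s + 3K_p = 0 gives ζ = 7.6/(2√(3K_p)).
Setting ζ = 0.273: √(3K_p) = 7.6/(2·0.273) = 13.92, so K_p = 193.7/3 = 64.6.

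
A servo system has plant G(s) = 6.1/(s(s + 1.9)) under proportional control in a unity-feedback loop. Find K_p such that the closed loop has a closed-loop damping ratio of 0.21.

K_p = 3.35

Closed-loop characteristic equation: s² + 1.9s + K_p·6.1 = 0.
So ω_n = √(6.1K_p) and 2ζω_n = 1.9, giving ζ = 1.9/(2√(6.1K_p)).
Setting ζ = 0.21: √(6.1K_p) = 1.9/(2·0.21) = 4.524, so K_p = 20.46/6.1 = 3.35.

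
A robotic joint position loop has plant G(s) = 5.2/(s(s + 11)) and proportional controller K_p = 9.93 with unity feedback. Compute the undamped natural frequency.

With unity feedback the closed-loop characteristic equation is s² + 11s + 9.93·5.2 = s² + 11s + 51.64 = 0.
Matching s² + 2ζω_n s + ω_n²: ω_n = √51.64 = 7.186 rad/s and 2ζω_n = 11, so ζ = 11/(2·7.186) = 0.765.

ω_n = 7.19 rad/s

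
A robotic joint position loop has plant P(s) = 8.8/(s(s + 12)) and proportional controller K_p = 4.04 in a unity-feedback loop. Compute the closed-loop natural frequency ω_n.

The closed-loop denominator is s(s+12) + 4.04·8.8 = s² + 12s + 35.55.
Matching s² + 2ζω_n s + ω_n²: ω_n = √35.55 = 5.963 rad/s and 2ζω_n = 12, so ζ = 12/(2·5.963) = 1.01.

ω_n = 5.96 rad/s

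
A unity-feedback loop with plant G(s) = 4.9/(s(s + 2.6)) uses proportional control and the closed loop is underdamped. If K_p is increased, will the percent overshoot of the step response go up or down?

increase

ζ = 2.6/(2√(4.9K_p)) decreases as K_p grows; lower damping means more overshoot.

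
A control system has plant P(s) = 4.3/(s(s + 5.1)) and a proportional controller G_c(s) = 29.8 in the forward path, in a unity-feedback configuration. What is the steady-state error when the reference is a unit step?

The open loop G_c(s)P(s) has a pole at the origin (type 1), so the static position error constant is infinite and e_ss = 1/(1+∞) = 0.

0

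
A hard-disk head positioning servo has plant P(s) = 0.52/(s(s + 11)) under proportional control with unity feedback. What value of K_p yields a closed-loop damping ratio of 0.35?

K_p = 475

Closed-loop characteristic equation: s² + 11s + K_p·0.52 = 0.
So ω_n = √(0.52K_p) and 2ζω_n = 11, giving ζ = 11/(2√(0.52K_p)).
Setting ζ = 0.35: √(0.52K_p) = 11/(2·0.35) = 15.71, so K_p = 246.9/0.52 = 475.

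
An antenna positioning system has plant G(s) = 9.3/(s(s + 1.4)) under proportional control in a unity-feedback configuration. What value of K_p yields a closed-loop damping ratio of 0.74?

Closed-loop characteristic equation: s² + 1.4s + K_p·9.3 = 0.
So ω_n = √(9.3K_p) and 2ζω_n = 1.4, giving ζ = 1.4/(2√(9.3K_p)).
Setting ζ = 0.74: √(9.3K_p) = 1.4/(2·0.74) = 0.9459, so K_p = 0.8948/9.3 = 0.0962.

K_p = 0.0962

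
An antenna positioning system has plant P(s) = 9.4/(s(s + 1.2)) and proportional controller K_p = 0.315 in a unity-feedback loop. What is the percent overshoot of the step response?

31.1%

The closed-loop denominator s² + 1.2s + 2.961 gives ω_n = √2.961 = 1.721 and ζ = 1.2/(2ω_n) = 0.3487.
%OS = 100·exp(−πζ/√(1−ζ²)) = 100·exp(−π·0.3487/√0.8784) = 31.1%.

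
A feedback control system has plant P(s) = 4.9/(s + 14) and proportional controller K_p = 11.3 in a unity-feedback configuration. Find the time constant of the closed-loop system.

τ = 0.0144 s

Closed-loop transfer function: T(s) = K_p·P(s)/(1 + K_p·P(s)) = 55.37/(s + 14 + 55.37) = 55.37/(s + 69.37).
Time constant τ = 1/69.37 = 0.0144 s.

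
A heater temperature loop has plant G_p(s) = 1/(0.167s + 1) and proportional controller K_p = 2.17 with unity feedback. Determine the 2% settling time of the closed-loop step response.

Closed loop: T(s) = K_p·G_p/(1+K_p·G_p) = 2.17/(0.167s + 1 + 2.17), with pole at s = −(1 + 2.17)/0.167 = −18.98.
τ = 1/18.98 = 0.05268 s, so 2% settling time ≈ 4τ = 0.211 s.

T_s ≈ 0.211 s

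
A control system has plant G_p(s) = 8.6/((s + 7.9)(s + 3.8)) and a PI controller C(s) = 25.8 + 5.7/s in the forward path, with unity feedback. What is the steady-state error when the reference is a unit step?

0

The open loop C(s)G_p(s) has a pole at the origin (type 1), so the static position error constant is infinite and e_ss = 1/(1+∞) = 0.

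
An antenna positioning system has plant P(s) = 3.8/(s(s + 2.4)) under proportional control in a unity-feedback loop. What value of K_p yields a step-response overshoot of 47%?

K_p = 6.94

From %OS = 100·exp(−πζ/√(1−ζ²)) = 47%, ζ = −ln(0.47)/√(π²+ln²(0.47)) = 0.2337.
Characteristic equation s² + 2.4s + 3.8K_p = 0 gives ζ = 2.4/(2√(3.8K_p)).
Setting ζ = 0.2337: √(3.8K_p) = 2.4/(2·0.2337) = 5.135, so K_p = 26.37/3.8 = 6.94.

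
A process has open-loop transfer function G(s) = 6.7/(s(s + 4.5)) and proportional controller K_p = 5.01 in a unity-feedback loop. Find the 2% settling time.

Closed-loop characteristic equation: s² + 4.5s + 33.57 = 0, so ω_n = 5.794 rad/s and ζ = 4.5/(2·5.794) = 0.3884.
2% settling time T_s ≈ 4/(ζω_n) = 4/2.25 = 1.78 s.

T_s ≈ 1.78 s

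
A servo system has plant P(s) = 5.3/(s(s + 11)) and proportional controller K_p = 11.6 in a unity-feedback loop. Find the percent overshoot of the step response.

4.54%

The closed-loop denominator s² + 11s + 61.48 gives ω_n = √61.48 = 7.841 and ζ = 11/(2ω_n) = 0.7014.
%OS = 100·exp(−πζ/√(1−ζ²)) = 100·exp(−π·0.7014/√0.508) = 4.54%.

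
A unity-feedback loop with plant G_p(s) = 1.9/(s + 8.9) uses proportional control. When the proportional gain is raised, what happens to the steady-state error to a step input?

The position error constant K_pos = K_p·G_p(0) grows with K_p, and e_ss = 1/(1+K_pos) falls.

decrease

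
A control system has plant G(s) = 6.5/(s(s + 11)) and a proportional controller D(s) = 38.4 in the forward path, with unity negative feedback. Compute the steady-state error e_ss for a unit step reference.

0

The open loop D(s)G(s) has a pole at the origin (type 1), so the static position error constant is infinite and e_ss = 1/(1+∞) = 0.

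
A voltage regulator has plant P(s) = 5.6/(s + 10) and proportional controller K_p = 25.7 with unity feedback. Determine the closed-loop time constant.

Closed-loop transfer function: T(s) = K_p·P(s)/(1 + K_p·P(s)) = 143.9/(s + 10 + 143.9) = 143.9/(s + 153.9).
Time constant τ = 1/153.9 = 0.0065 s.

τ = 0.0065 s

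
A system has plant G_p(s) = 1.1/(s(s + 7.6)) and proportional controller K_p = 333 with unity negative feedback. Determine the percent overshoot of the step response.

52.9%

From 1 + K_pG_p(s) = 0: s² + 7.6s + 366.3 = 0 ⇒ ω_n = 19.14, ζ = 0.1985.
%OS = 100·exp(−πζ/√(1−ζ²)) = 100·exp(−π·0.1985/√0.9606) = 52.9%.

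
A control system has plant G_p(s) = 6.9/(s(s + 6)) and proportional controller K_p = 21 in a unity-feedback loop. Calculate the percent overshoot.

Closed-loop characteristic equation: s² + 6s + 144.9 = 0, so ω_n = 12.04 rad/s and ζ = 6/(2·12.04) = 0.2492.
%OS = 100·exp(−πζ/√(1−ζ²)) = 100·exp(−π·0.2492/√0.9379) = 44.6%.

44.6%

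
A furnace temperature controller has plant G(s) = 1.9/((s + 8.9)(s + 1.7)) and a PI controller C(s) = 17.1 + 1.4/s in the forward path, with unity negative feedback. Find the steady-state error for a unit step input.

The open loop C(s)G(s) has a pole at the origin (type 1), so the static position error constant is infinite and e_ss = 1/(1+∞) = 0.

0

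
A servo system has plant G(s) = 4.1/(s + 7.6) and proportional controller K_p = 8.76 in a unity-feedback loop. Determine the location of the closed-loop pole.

s = -43.52

Closed-loop transfer function: T(s) = K_p·G(s)/(1 + K_p·G(s)) = 35.92/(s + 7.6 + 35.92) = 35.92/(s + 43.52).
The closed-loop pole is at s = −43.52.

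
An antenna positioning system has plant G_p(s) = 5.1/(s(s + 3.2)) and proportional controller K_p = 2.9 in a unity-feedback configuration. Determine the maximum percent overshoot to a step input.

The closed-loop denominator s² + 3.2s + 14.79 gives ω_n = √14.79 = 3.846 and ζ = 3.2/(2ω_n) = 0.416.
%OS = 100·exp(−πζ/√(1−ζ²)) = 100·exp(−π·0.416/√0.8269) = 23.8%.

23.8%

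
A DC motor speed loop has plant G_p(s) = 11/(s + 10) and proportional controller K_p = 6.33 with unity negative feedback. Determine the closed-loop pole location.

Closed-loop transfer function: T(s) = K_p·G_p(s)/(1 + K_p·G_p(s)) = 69.63/(s + 10 + 69.63) = 69.63/(s + 79.63).
The closed-loop pole is at s = −79.63.

s = -79.63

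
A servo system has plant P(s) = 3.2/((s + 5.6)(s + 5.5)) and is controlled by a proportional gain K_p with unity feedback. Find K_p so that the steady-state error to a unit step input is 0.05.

K_p = 183

The loop is type 0, so e_ss(step) = 1/(1 + K_pos) with K_pos = K_p·P(0).
P(0) = 0.1039. Require 1/(1 + K_p·0.1039) = 0.05, so 1 + 0.1039·K_p = 20.
K_p = (20 − 1)/0.1039 = 183.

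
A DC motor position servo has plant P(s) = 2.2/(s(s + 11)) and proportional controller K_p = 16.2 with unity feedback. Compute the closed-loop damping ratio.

ζ = 0.921

With unity feedback the closed-loop characteristic equation is s² + 11s + 16.2·2.2 = s² + 11s + 35.64 = 0.
So ω_n² = 35.64 ⇒ ω_n = 5.97 rad/s, and ζ = 11/(2ω_n) = 0.921.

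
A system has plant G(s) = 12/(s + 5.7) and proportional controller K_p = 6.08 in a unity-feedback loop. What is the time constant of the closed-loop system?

τ = 0.0127 s

Closed-loop transfer function: T(s) = K_p·G(s)/(1 + K_p·G(s)) = 72.96/(s + 5.7 + 72.96) = 72.96/(s + 78.66).
Time constant τ = 1/78.66 = 0.0127 s.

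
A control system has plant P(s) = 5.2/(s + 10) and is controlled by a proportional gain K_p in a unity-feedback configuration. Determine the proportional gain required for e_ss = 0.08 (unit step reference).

For a type-0 loop with proportional control, e_ss = 1/(1 + K_p·P(0)).
P(0) = 0.52. Require 1/(1 + K_p·0.52) = 0.08, so 1 + 0.52·K_p = 12.5.
K_p = (12.5 − 1)/0.52 = 22.1.

K_p = 22.1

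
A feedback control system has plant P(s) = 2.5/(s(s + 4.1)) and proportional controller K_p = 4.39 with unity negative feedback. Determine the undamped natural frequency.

With unity feedback the closed-loop characteristic equation is s² + 4.1s + 4.39·2.5 = s² + 4.1s + 10.97 = 0.
Matching s² + 2ζω_n s + ω_n²: ω_n = √10.97 = 3.313 rad/s and 2ζω_n = 4.1, so ζ = 4.1/(2·3.313) = 0.619.

ω_n = 3.31 rad/s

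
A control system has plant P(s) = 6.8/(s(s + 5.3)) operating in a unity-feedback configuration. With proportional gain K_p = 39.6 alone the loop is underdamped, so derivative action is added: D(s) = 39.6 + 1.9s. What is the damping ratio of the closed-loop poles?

ζ = 0.555

Forward path: (39.6 + 1.9s)·6.8/(s(s+5.3)). The closed-loop characteristic equation is s² + (5.3 + 6.8·1.9)s + 6.8·39.6 = 0.
That is s² + 18.22s + 269.3 = 0, so ω_n = 16.41 rad/s and ζ = 18.22/(2·16.41) = 0.5552.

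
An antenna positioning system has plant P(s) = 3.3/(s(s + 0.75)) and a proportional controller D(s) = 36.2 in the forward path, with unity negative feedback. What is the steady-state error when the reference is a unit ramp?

0.00628

The loop has one pole at the origin (type 1). Velocity error constant K_v = lim_{s→0} s·D(s)P(s) = 36.2·3.3/0.75 = 159.3.
Steady-state error to a unit ramp: e_ss = 1/K_v = 0.00628.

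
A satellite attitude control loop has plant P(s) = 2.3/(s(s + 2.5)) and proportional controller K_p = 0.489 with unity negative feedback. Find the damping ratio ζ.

ζ = 1.18

The closed-loop denominator is s(s+2.5) + 0.489·2.3 = s² + 2.5s + 1.125.
Matching s² + 2ζω_n s + ω_n²: ω_n = √1.125 = 1.061 rad/s and 2ζω_n = 2.5, so ζ = 2.5/(2·1.061) = 1.18.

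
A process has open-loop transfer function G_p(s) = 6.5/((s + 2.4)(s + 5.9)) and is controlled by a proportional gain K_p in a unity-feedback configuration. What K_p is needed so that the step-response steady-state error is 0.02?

K_p = 107

For a type-0 loop with proportional control, e_ss = 1/(1 + K_p·G_p(0)).
G_p(0) = 0.459. Require 1/(1 + K_p·0.459) = 0.02, so 1 + 0.459·K_p = 50.
K_p = (50 − 1)/0.459 = 107.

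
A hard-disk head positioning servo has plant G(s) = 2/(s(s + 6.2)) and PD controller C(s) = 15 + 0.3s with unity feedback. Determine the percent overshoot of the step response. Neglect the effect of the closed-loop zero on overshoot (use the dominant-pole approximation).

Forward path: (15 + 0.3s)·2/(s(s+6.2)). The closed-loop characteristic equation is s² + (6.2 + 2·0.3)s + 2·15 = 0.
That is s² + 6.8s + 30 = 0, so ω_n = 5.477 rad/s and ζ = 6.8/(2·5.477) = 0.6208.
%OS = 100·exp(−πζ/√(1−ζ²)) = 8.31%.

8.31%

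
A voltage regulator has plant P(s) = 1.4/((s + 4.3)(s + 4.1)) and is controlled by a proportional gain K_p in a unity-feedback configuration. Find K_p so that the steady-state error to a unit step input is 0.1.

K_p = 113

The loop is type 0, so e_ss(step) = 1/(1 + K_pos) with K_pos = K_p·P(0).
P(0) = 0.07941. Require 1/(1 + K_p·0.07941) = 0.1, so 1 + 0.07941·K_p = 10.
K_p = (10 − 1)/0.07941 = 113.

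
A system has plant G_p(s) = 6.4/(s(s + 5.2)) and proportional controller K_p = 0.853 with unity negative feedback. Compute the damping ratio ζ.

1 + K_p·G_p(s) = 0 gives s² + 5.2s + 5.459 = 0.
So ω_n² = 5.459 ⇒ ω_n = 2.336 rad/s, and ζ = 5.2/(2ω_n) = 1.11.

ζ = 1.11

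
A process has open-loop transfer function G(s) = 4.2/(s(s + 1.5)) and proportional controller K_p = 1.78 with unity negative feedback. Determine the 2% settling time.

The closed-loop denominator s² + 1.5s + 7.476 gives ω_n = √7.476 = 2.734 and ζ = 1.5/(2ω_n) = 0.2743.
2% settling time T_s ≈ 4/(ζω_n) = 4/0.75 = 5.33 s.

T_s ≈ 5.33 s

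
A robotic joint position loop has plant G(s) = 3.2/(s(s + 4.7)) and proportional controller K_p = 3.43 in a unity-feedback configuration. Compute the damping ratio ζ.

With unity feedback the closed-loop characteristic equation is s² + 4.7s + 3.43·3.2 = s² + 4.7s + 10.98 = 0.
Matching s² + 2ζω_n s + ω_n²: ω_n = √10.98 = 3.313 rad/s and 2ζω_n = 4.7, so ζ = 4.7/(2·3.313) = 0.709.

ζ = 0.709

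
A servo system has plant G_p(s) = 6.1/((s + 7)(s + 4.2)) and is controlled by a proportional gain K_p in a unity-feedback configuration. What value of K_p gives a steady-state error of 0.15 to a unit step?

The loop is type 0, so e_ss(step) = 1/(1 + K_pos) with K_pos = K_p·G_p(0).
G_p(0) = 0.2075. Require 1/(1 + K_p·0.2075) = 0.15, so 1 + 0.2075·K_p = 6.667.
K_p = (6.667 − 1)/0.2075 = 27.3.

K_p = 27.3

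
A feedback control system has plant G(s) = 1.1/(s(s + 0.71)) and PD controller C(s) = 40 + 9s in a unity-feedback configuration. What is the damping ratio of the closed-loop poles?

Forward path: (40 + 9s)·1.1/(s(s+0.71)). The closed-loop characteristic equation is s² + (0.71 + 1.1·9)s + 1.1·40 = 0.
That is s² + 10.61s + 44 = 0, so ω_n = 6.633 rad/s and ζ = 10.61/(2·6.633) = 0.7998.

ζ = 0.8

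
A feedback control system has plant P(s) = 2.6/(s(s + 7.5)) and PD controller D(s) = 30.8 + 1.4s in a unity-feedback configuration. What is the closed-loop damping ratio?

Forward path: (30.8 + 1.4s)·2.6/(s(s+7.5)). The closed-loop characteristic equation is s² + (7.5 + 2.6·1.4)s + 2.6·30.8 = 0.
That is s² + 11.14s + 80.08 = 0, so ω_n = 8.949 rad/s and ζ = 11.14/(2·8.949) = 0.6224.

ζ = 0.622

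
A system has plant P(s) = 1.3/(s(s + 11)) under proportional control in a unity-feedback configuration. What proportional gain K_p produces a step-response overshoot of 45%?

From %OS = 100·exp(−πζ/√(1−ζ²)) = 45%, ζ = −ln(0.45)/√(π²+ln²(0.45)) = 0.2463.
Characteristic equation s² + 11s + 1.3K_p = 0 gives ζ = 11/(2√(1.3K_p)).
Setting ζ = 0.2463: √(1.3K_p) = 11/(2·0.2463) = 22.33, so K_p = 498.5/1.3 = 383.

K_p = 383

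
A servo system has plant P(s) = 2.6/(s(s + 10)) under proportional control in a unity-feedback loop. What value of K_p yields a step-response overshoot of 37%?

From %OS = 100·exp(−πζ/√(1−ζ²)) = 37%, ζ = −ln(0.37)/√(π²+ln²(0.37)) = 0.3017.
Characteristic equation s² + 10s + 2.6K_p = 0 gives ζ = 10/(2√(2.6K_p)).
Setting ζ = 0.3017: √(2.6K_p) = 10/(2·0.3017) = 16.57, so K_p = 274.6/2.6 = 106.

K_p = 106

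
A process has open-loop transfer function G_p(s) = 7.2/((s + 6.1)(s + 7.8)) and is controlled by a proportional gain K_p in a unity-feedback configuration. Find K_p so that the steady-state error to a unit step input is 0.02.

K_p = 324

Steady-state error for a unit step on this type-0 loop is 1/(1 + K_p·G_p(0)).
G_p(0) = 0.1513. Require 1/(1 + K_p·0.1513) = 0.02, so 1 + 0.1513·K_p = 50.
K_p = (50 − 1)/0.1513 = 324.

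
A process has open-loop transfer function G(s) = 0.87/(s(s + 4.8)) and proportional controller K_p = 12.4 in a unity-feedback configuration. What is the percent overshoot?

The closed-loop denominator s² + 4.8s + 10.79 gives ω_n = √10.79 = 3.285 and ζ = 4.8/(2ω_n) = 0.7307.
%OS = 100·exp(−πζ/√(1−ζ²)) = 100·exp(−π·0.7307/√0.4661) = 3.46%.

3.46%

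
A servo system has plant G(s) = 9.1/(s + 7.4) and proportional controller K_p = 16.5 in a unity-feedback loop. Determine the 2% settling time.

T_s ≈ 0.0254 s

Closed-loop transfer function: T(s) = K_p·G(s)/(1 + K_p·G(s)) = 150.2/(s + 7.4 + 150.2) = 150.2/(s + 157.6).
Time constant τ = 1/157.6 = 0.006347 s, so the 2% settling time is about 4τ = 0.0254 s.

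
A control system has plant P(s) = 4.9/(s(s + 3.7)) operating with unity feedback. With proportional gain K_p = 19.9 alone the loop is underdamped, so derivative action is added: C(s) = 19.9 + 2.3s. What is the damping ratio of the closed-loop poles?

Forward path: (19.9 + 2.3s)·4.9/(s(s+3.7)). The closed-loop characteristic equation is s² + (3.7 + 4.9·2.3)s + 4.9·19.9 = 0.
That is s² + 14.97s + 97.51 = 0, so ω_n = 9.875 rad/s and ζ = 14.97/(2·9.875) = 0.758.

ζ = 0.758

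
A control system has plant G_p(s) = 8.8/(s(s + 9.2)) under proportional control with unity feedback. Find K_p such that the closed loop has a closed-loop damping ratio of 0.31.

Closed-loop characteristic equation: s² + 9.2s + K_p·8.8 = 0.
So ω_n = √(8.8K_p) and 2ζω_n = 9.2, giving ζ = 9.2/(2√(8.8K_p)).
Setting ζ = 0.31: √(8.8K_p) = 9.2/(2·0.31) = 14.84, so K_p = 220.2/8.8 = 25.

K_p = 25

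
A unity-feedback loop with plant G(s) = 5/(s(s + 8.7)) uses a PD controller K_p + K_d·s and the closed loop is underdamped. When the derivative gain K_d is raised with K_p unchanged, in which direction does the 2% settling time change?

Characteristic equation s² + (8.7 + 5K_d)s + 5K_p = 0: raising K_d increases ζω_n = (8.7+5K_d)/2 while the loop stays underdamped, so T_s ≈ 4/(ζω_n) decreases.

decrease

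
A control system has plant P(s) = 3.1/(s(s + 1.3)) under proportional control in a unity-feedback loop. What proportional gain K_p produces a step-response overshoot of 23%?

K_p = 0.759

From %OS = 100·exp(−πζ/√(1−ζ²)) = 23%, ζ = −ln(0.23)/√(π²+ln²(0.23)) = 0.4237.
Characteristic equation s² + 1.3s + 3.1K_p = 0 gives ζ = 1.3/(2√(3.1K_p)).
Setting ζ = 0.4237: √(3.1K_p) = 1.3/(2·0.4237) = 1.534, so K_p = 2.353/3.1 = 0.759.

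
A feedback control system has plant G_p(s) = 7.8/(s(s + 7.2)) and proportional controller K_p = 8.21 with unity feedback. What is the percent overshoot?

20.5%

From 1 + K_pG_p(s) = 0: s² + 7.2s + 64.04 = 0 ⇒ ω_n = 8.002, ζ = 0.4499.
%OS = 100·exp(−πζ/√(1−ζ²)) = 100·exp(−π·0.4499/√0.7976) = 20.5%.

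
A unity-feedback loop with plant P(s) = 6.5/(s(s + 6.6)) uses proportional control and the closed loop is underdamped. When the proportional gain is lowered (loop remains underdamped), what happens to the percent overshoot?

ζ = 6.6/(2√(6.5K_p)) rises as K_p falls; higher damping means less overshoot.

decrease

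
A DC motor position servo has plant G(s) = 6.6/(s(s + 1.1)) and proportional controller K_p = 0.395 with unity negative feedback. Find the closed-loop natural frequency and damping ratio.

ω_n = 1.61 rad/s, ζ = 0.341

1 + K_p·G(s) = 0 gives s² + 1.1s + 2.607 = 0.
Matching s² + 2ζω_n s + ω_n²: ω_n = √2.607 = 1.615 rad/s and 2ζω_n = 1.1, so ζ = 1.1/(2·1.615) = 0.341.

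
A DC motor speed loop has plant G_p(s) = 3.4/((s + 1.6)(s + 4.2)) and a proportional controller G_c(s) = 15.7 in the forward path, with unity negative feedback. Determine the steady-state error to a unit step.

0.112

The loop is type 0. Static position error constant K_pos = G_c(0)·G_p(0) = 15.7·0.506 = 7.943.
Steady-state error to a unit step: e_ss = 1/(1+K_pos) = 1/8.943 = 0.112.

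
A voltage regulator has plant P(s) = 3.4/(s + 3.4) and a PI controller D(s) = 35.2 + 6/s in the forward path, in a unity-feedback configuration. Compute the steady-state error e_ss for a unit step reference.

0

The open loop D(s)P(s) has a pole at the origin (type 1), so the static position error constant is infinite and e_ss = 1/(1+∞) = 0.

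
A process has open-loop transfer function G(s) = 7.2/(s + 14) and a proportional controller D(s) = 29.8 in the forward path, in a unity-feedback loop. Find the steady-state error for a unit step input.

0.0613

The loop is type 0. Static position error constant K_pos = D(0)·G(0) = 29.8·0.5143 = 15.33.
Steady-state error to a unit step: e_ss = 1/(1+K_pos) = 1/16.33 = 0.0613.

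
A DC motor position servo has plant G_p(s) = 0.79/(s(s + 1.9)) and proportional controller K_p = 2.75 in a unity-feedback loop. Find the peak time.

Closed-loop characteristic equation: s² + 1.9s + 2.173 = 0, so ω_n = 1.474 rad/s and ζ = 1.9/(2·1.474) = 0.6445.
Damped frequency ω_d = ω_n√(1−ζ²) = 1.127 rad/s, so peak time T_p = π/ω_d = 2.79 s.

T_p = 2.79 s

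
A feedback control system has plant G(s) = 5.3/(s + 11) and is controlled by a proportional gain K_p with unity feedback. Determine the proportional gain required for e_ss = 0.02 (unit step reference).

For a type-0 loop with proportional control, e_ss = 1/(1 + K_p·G(0)).
G(0) = 0.4818. Require 1/(1 + K_p·0.4818) = 0.02, so 1 + 0.4818·K_p = 50.
K_p = (50 − 1)/0.4818 = 102.

K_p = 102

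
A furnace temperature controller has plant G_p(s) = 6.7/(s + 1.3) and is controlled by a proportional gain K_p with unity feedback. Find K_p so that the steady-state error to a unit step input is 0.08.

Steady-state error for a unit step on this type-0 loop is 1/(1 + K_p·G_p(0)).
G_p(0) = 5.154. Require 1/(1 + K_p·5.154) = 0.08, so 1 + 5.154·K_p = 12.5.
K_p = (12.5 − 1)/5.154 = 2.23.

K_p = 2.23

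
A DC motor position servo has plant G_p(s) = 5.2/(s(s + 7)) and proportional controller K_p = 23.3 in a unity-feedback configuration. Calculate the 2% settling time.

Closed-loop characteristic equation: s² + 7s + 121.2 = 0, so ω_n = 11.01 rad/s and ζ = 7/(2·11.01) = 0.318.
2% settling time T_s ≈ 4/(ζω_n) = 4/3.5 = 1.14 s.

T_s ≈ 1.14 s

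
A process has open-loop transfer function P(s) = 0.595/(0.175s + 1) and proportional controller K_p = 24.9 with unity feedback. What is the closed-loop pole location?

s = -90.37

Closed loop: T(s) = K_p·P/(1+K_p·P) = 14.82/(0.175s + 1 + 14.82), with pole at s = −(1 + 14.82)/0.175 = −90.37.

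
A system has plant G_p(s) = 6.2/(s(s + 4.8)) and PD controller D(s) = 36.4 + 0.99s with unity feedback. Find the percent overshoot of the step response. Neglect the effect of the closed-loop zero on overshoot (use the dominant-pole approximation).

Forward path: (36.4 + 0.99s)·6.2/(s(s+4.8)). The closed-loop characteristic equation is s² + (4.8 + 6.2·0.99)s + 6.2·36.4 = 0.
That is s² + 10.94s + 225.7 = 0, so ω_n = 15.02 rad/s and ζ = 10.94/(2·15.02) = 0.3641.
%OS = 100·exp(−πζ/√(1−ζ²)) = 29.3%.

29.3%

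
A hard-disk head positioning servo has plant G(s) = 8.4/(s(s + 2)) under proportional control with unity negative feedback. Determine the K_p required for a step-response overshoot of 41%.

K_p = 1.6

From %OS = 100·exp(−πζ/√(1−ζ²)) = 41%, ζ = −ln(0.41)/√(π²+ln²(0.41)) = 0.273.
Characteristic equation s² + 2s + 8.4K_p = 0 gives ζ = 2/(2√(8.4K_p)).
Setting ζ = 0.273: √(8.4K_p) = 2/(2·0.273) = 3.663, so K_p = 13.42/8.4 = 1.6.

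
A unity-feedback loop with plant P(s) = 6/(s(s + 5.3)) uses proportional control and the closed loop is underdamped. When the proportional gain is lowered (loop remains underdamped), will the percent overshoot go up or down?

ζ = 5.3/(2√(6K_p)) rises as K_p falls; higher damping means less overshoot.

decrease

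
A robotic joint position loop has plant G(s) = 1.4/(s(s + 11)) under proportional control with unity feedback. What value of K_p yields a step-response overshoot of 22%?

From %OS = 100·exp(−πζ/√(1−ζ²)) = 22%, ζ = −ln(0.22)/√(π²+ln²(0.22)) = 0.4342.
Characteristic equation s² + 11s + 1.4K_p = 0 gives ζ = 11/(2√(1.4K_p)).
Setting ζ = 0.4342: √(1.4K_p) = 11/(2·0.4342) = 12.67, so K_p = 160.5/1.4 = 115.

K_p = 115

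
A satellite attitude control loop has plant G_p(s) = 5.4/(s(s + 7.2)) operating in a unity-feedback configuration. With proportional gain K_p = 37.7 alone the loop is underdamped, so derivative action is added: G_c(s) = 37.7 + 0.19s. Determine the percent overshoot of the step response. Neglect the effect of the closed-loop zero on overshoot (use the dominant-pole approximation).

38.8%

Forward path: (37.7 + 0.19s)·5.4/(s(s+7.2)). The closed-loop characteristic equation is s² + (7.2 + 5.4·0.19)s + 5.4·37.7 = 0.
That is s² + 8.226s + 203.6 = 0, so ω_n = 14.27 rad/s and ζ = 8.226/(2·14.27) = 0.2883.
%OS = 100·exp(−πζ/√(1−ζ²)) = 38.8%.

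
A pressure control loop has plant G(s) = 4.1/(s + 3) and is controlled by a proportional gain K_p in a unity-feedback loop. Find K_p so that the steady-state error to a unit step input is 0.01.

The loop is type 0, so e_ss(step) = 1/(1 + K_pos) with K_pos = K_p·G(0).
G(0) = 1.367. Require 1/(1 + K_p·1.367) = 0.01, so 1 + 1.367·K_p = 100.
K_p = (100 − 1)/1.367 = 72.4.

K_p = 72.4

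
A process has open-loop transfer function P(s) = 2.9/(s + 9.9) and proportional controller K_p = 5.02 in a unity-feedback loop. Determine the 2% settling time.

T_s ≈ 0.164 s

Closed-loop transfer function: T(s) = K_p·P(s)/(1 + K_p·P(s)) = 14.56/(s + 9.9 + 14.56) = 14.56/(s + 24.46).
Time constant τ = 1/24.46 = 0.04089 s, so the 2% settling time is about 4τ = 0.164 s.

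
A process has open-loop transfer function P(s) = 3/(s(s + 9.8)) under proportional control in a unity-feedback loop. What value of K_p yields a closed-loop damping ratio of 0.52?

Closed-loop characteristic equation: s² + 9.8s + K_p·3 = 0.
So ω_n = √(3K_p) and 2ζω_n = 9.8, giving ζ = 9.8/(2√(3K_p)).
Setting ζ = 0.52: √(3K_p) = 9.8/(2·0.52) = 9.423, so K_p = 88.79/3 = 29.6.

K_p = 29.6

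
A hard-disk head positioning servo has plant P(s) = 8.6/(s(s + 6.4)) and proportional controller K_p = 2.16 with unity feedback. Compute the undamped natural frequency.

ω_n = 4.31 rad/s

The closed-loop denominator is s(s+6.4) + 2.16·8.6 = s² + 6.4s + 18.58.
So ω_n² = 18.58 ⇒ ω_n = 4.31 rad/s, and ζ = 6.4/(2ω_n) = 0.742.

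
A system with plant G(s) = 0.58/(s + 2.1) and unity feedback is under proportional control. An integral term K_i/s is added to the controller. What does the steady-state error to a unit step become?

The integrator makes K_pos = lim_{s→0} C(s)G(s) infinite, so e_ss = 1/(1+K_pos) = 0.

0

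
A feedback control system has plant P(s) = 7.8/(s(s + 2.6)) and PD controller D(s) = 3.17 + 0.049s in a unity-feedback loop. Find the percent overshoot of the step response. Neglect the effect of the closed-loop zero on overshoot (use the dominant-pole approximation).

37.3%

Forward path: (3.17 + 0.049s)·7.8/(s(s+2.6)). The closed-loop characteristic equation is s² + (2.6 + 7.8·0.049)s + 7.8·3.17 = 0.
That is s² + 2.982s + 24.73 = 0, so ω_n = 4.973 rad/s and ζ = 2.982/(2·4.973) = 0.2999.
%OS = 100·exp(−πζ/√(1−ζ²)) = 37.3%.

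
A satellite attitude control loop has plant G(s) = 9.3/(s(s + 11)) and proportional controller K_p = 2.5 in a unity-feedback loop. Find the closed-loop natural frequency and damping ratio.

ω_n = 4.82 rad/s, ζ = 1.14

1 + K_p·G(s) = 0 gives s² + 11s + 23.25 = 0.
So ω_n² = 23.25 ⇒ ω_n = 4.822 rad/s, and ζ = 11/(2ω_n) = 1.14.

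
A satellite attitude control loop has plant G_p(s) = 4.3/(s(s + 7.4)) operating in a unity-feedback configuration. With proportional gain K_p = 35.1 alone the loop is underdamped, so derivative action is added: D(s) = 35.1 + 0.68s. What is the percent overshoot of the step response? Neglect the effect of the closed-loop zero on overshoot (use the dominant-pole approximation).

23.3%

Forward path: (35.1 + 0.68s)·4.3/(s(s+7.4)). The closed-loop characteristic equation is s² + (7.4 + 4.3·0.68)s + 4.3·35.1 = 0.
That is s² + 10.32s + 150.9 = 0, so ω_n = 12.29 rad/s and ζ = 10.32/(2·12.29) = 0.4202.
%OS = 100·exp(−πζ/√(1−ζ²)) = 23.3%.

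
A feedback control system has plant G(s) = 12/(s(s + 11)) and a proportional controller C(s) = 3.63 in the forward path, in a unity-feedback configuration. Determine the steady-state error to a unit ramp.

0.253

The loop has one pole at the origin (type 1). Velocity error constant K_v = lim_{s→0} s·C(s)G(s) = 3.63·12/11 = 3.96.
Steady-state error to a unit ramp: e_ss = 1/K_v = 0.253.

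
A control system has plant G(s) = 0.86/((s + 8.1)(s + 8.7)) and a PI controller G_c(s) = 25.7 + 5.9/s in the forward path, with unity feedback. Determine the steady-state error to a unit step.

The open loop G_c(s)G(s) has a pole at the origin (type 1), so the static position error constant is infinite and e_ss = 1/(1+∞) = 0.

0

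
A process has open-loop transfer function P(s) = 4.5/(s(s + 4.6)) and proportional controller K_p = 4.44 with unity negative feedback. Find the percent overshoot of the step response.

Closed-loop characteristic equation: s² + 4.6s + 19.98 = 0, so ω_n = 4.47 rad/s and ζ = 4.6/(2·4.47) = 0.5146.
%OS = 100·exp(−πζ/√(1−ζ²)) = 100·exp(−π·0.5146/√0.7352) = 15.2%.

15.2%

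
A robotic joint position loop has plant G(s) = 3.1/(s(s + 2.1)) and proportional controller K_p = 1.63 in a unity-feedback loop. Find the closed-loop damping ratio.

The closed-loop denominator is s(s+2.1) + 1.63·3.1 = s² + 2.1s + 5.053.
So ω_n² = 5.053 ⇒ ω_n = 2.248 rad/s, and ζ = 2.1/(2ω_n) = 0.467.

ζ = 0.467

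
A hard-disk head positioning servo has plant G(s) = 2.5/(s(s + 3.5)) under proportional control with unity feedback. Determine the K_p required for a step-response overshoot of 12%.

From %OS = 100·exp(−πζ/√(1−ζ²)) = 12%, ζ = −ln(0.12)/√(π²+ln²(0.12)) = 0.5594.
Characteristic equation s² + 3.5s + 2.5K_p = 0 gives ζ = 3.5/(2√(2.5K_p)).
Setting ζ = 0.5594: √(2.5K_p) = 3.5/(2·0.5594) = 3.128, so K_p = 9.786/2.5 = 3.91.

K_p = 3.91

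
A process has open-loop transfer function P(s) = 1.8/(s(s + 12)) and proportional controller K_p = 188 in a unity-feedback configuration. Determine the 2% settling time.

T_s ≈ 0.667 s

From 1 + K_pP(s) = 0: s² + 12s + 338.4 = 0 ⇒ ω_n = 18.4, ζ = 0.3262.
2% settling time T_s ≈ 4/(ζω_n) = 4/6 = 0.667 s.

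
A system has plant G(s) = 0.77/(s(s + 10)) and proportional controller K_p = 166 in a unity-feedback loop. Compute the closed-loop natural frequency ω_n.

ω_n = 11.3 rad/s

The closed-loop denominator is s(s+10) + 166·0.77 = s² + 10s + 127.8.
Matching s² + 2ζω_n s + ω_n²: ω_n = √127.8 = 11.31 rad/s and 2ζω_n = 10, so ζ = 10/(2·11.31) = 0.442.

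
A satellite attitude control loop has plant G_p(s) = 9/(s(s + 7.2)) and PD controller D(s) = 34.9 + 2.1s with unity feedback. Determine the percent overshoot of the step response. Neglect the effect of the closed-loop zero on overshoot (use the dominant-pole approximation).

Forward path: (34.9 + 2.1s)·9/(s(s+7.2)). The closed-loop characteristic equation is s² + (7.2 + 9·2.1)s + 9·34.9 = 0.
That is s² + 26.1s + 314.1 = 0, so ω_n = 17.72 rad/s and ζ = 26.1/(2·17.72) = 0.7363.
%OS = 100·exp(−πζ/√(1−ζ²)) = 3.27%.

3.27%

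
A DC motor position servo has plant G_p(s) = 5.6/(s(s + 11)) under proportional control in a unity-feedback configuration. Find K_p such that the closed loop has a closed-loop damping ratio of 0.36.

K_p = 41.7

Closed-loop characteristic equation: s² + 11s + K_p·5.6 = 0.
So ω_n = √(5.6K_p) and 2ζω_n = 11, giving ζ = 11/(2√(5.6K_p)).
Setting ζ = 0.36: √(5.6K_p) = 11/(2·0.36) = 15.28, so K_p = 233.4/5.6 = 41.7.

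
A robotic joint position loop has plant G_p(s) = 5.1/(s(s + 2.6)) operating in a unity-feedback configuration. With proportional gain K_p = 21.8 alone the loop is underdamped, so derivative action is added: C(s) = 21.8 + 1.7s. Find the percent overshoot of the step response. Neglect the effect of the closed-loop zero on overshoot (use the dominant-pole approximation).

13.7%

Forward path: (21.8 + 1.7s)·5.1/(s(s+2.6)). The closed-loop characteristic equation is s² + (2.6 + 5.1·1.7)s + 5.1·21.8 = 0.
That is s² + 11.27s + 111.2 = 0, so ω_n = 10.54 rad/s and ζ = 11.27/(2·10.54) = 0.5344.
%OS = 100·exp(−πζ/√(1−ζ²)) = 13.7%.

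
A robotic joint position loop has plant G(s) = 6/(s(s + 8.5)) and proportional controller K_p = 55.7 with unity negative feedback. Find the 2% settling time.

The closed-loop denominator s² + 8.5s + 334.2 gives ω_n = √334.2 = 18.28 and ζ = 8.5/(2ω_n) = 0.2325.
2% settling time T_s ≈ 4/(ζω_n) = 4/4.25 = 0.941 s.

T_s ≈ 0.941 s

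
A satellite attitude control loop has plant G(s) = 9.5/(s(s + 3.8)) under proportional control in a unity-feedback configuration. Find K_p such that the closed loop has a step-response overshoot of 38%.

From %OS = 100·exp(−πζ/√(1−ζ²)) = 38%, ζ = −ln(0.38)/√(π²+ln²(0.38)) = 0.2943.
Characteristic equation s² + 3.8s + 9.5K_p = 0 gives ζ = 3.8/(2√(9.5K_p)).
Setting ζ = 0.2943: √(9.5K_p) = 3.8/(2·0.2943) = 6.455, so K_p = 41.67/9.5 = 4.39.

K_p = 4.39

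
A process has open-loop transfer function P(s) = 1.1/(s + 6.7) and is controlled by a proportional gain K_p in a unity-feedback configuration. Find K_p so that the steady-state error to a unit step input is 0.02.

For a type-0 loop with proportional control, e_ss = 1/(1 + K_p·P(0)).
P(0) = 0.1642. Require 1/(1 + K_p·0.1642) = 0.02, so 1 + 0.1642·K_p = 50.
K_p = (50 − 1)/0.1642 = 298.

K_p = 298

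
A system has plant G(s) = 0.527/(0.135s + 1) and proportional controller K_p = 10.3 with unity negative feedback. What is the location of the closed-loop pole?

s = -47.62

Closed loop: T(s) = K_p·G/(1+K_p·G) = 5.428/(0.135s + 1 + 5.428), with pole at s = −(1 + 5.428)/0.135 = −47.62.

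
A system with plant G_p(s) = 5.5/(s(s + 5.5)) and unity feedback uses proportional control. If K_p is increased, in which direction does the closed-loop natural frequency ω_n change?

ω_n = √(5.5·K_p), which grows with K_p.

increase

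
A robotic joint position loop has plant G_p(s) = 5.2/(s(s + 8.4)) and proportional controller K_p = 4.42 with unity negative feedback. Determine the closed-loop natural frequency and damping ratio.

ω_n = 4.79 rad/s, ζ = 0.876

1 + K_p·G_p(s) = 0 gives s² + 8.4s + 22.98 = 0.
Matching s² + 2ζω_n s + ω_n²: ω_n = √22.98 = 4.794 rad/s and 2ζω_n = 8.4, so ζ = 8.4/(2·4.794) = 0.876.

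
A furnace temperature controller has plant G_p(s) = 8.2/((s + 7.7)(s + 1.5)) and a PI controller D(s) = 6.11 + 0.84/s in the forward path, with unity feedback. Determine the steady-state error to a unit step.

0

The open loop D(s)G_p(s) has a pole at the origin (type 1), so the static position error constant is infinite and e_ss = 1/(1+∞) = 0.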